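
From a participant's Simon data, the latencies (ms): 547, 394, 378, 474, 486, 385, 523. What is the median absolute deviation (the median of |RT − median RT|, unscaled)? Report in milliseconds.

Sorted: 378, 385, 394, 474, 486, 523, 547 → median = 474
|x − 474|: 73, 80, 96, 0, 12, 89, 49
Sorted deviations: 0, 12, 49, 73, 80, 89, 96 → MAD = 73

73 ms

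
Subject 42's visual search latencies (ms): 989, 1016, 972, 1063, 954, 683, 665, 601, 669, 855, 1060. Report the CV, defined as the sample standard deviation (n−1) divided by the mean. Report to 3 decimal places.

n = 11, Σ = 9527, M = 866.0909
Σ(x−M)² = 316098.909; s = √(316098.909/10) = 177.7917
CV = 177.7917 / 866.0909 = 0.20528

0.205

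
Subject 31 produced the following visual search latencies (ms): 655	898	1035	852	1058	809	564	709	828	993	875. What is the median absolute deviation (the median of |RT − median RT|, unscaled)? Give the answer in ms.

141 ms

Sorted: 564, 655, 709, 809, 828, 852, 875, 898, 993, 1035, 1058 → median = 852
|x − 852|: 197, 46, 183, 0, 206, 43, 288, 143, 24, 141, 23
Sorted deviations: 0, 23, 24, 43, 46, 141, 143, 183, 197, 206, 288 → MAD = 141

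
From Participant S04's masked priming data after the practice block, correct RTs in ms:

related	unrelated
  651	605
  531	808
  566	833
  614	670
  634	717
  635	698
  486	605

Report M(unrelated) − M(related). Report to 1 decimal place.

M(related) = 4117/7 = 588.143
M(unrelated) = 4936/7 = 705.143
Difference = 705.143 − 588.143 = 117.000 ms

117.0 ms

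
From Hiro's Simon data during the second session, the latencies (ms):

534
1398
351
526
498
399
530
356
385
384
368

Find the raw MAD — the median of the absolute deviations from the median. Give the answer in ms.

Sorted: 351, 356, 368, 384, 385, 399, 498, 526, 530, 534, 1398 → median = 399
|x − 399|: 135, 999, 48, 127, 99, 0, 131, 43, 14, 15, 31
Sorted deviations: 0, 14, 15, 31, 43, 48, 99, 127, 131, 135, 999 → MAD = 48

48 ms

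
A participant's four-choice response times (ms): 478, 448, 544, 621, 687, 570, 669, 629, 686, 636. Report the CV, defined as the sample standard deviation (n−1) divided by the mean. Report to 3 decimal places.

n = 10, Σ = 5968, M = 596.8000
Σ(x−M)² = 64225.600; s = √(64225.600/9) = 84.4759
CV = 84.4759 / 596.8000 = 0.14155

0.142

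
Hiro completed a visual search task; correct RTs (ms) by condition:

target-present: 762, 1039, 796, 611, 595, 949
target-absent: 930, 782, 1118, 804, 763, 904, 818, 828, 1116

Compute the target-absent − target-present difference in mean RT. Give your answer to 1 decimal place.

M(target-present) = 4752/6 = 792.000
M(target-absent) = 8063/9 = 895.889
Difference = 895.889 − 792.000 = 103.889 ms

103.9 ms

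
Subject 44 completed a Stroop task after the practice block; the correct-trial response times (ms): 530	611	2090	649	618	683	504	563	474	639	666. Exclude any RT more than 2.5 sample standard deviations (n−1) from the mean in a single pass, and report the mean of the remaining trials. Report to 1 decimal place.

593.7 ms

n = 11, ΣRT = 8027, M = 729.727
Σ(x−M)² = 2081952.18; s = √(2081952.18/10) = 456.284
Cutoffs: 729.727 ± 2.5·456.284 → [-411.0, 1870.4]
Outside: 2090 → excluded.
Retained (n=10): Σ = 5937, mean = 5937/10 = 593.700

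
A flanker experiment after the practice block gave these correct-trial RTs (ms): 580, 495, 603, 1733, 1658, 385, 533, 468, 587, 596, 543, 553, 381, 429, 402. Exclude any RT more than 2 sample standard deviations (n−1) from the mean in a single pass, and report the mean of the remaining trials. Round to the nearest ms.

504 ms

n = 15, ΣRT = 9946, M = 663.067
Σ(x−M)² = 2545012.93; s = √(2545012.93/14) = 426.364
Cutoffs: 663.067 ± 2·426.364 → [-189.7, 1515.8]
Outside: 1658, 1733 → excluded.
Retained (n=13): Σ = 6555, mean = 6555/13 = 504.231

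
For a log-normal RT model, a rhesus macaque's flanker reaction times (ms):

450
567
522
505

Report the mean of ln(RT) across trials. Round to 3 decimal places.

ln(RT): 6.1092, 6.3404, 6.2577, 6.2246
Σ ln(RT) = 24.9318
Mean = 24.9318/4 = 6.23296

6.233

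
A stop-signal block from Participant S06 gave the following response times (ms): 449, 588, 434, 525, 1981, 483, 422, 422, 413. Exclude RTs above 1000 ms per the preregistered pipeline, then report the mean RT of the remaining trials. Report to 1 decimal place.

Excluded: 1981
Retained (n=8): Σ = 3736
Mean = 3736/8 = 467.0000

467.0 ms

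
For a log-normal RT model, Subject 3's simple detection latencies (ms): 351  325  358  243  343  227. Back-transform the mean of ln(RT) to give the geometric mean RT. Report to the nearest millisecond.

303 ms

ln(RT): 5.8608, 5.7838, 5.8805, 5.4931, 5.8377, 5.4250
Mean ln(RT) = 34.2809/6 = 5.71348
Geometric mean = exp(5.71348) = 302.92 ms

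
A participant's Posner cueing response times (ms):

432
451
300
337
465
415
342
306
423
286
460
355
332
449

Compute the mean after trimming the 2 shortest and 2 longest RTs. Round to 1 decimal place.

Sorted: 286, 300, 306, 332, 337, 342, 355, 415, 423, 432, 449, 451, 460, 465
Drop lowest 2 (286, 300) and highest 2 (460, 465)
Remaining (n=10): Σ = 3842, mean = 3842/10 = 384.200

384.2 ms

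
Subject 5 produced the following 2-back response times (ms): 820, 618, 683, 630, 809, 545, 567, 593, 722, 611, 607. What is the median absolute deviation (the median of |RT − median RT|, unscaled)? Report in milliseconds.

Sorted: 545, 567, 593, 607, 611, 618, 630, 683, 722, 809, 820 → median = 618
|x − 618|: 202, 0, 65, 12, 191, 73, 51, 25, 104, 7, 11
Sorted deviations: 0, 7, 11, 12, 25, 51, 65, 73, 104, 191, 202 → MAD = 51

51 ms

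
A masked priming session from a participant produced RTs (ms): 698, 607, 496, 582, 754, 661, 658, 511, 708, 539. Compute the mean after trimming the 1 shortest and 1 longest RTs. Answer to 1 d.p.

620.5 ms

Sorted: 496, 511, 539, 582, 607, 658, 661, 698, 708, 754
Drop lowest 1 (496) and highest 1 (754)
Remaining (n=8): Σ = 4964, mean = 4964/8 = 620.500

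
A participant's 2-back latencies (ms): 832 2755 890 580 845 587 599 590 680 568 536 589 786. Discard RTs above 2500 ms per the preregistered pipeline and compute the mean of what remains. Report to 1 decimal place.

673.5 ms

Excluded: 2755
Retained (n=12): Σ = 8082
Mean = 8082/12 = 673.5000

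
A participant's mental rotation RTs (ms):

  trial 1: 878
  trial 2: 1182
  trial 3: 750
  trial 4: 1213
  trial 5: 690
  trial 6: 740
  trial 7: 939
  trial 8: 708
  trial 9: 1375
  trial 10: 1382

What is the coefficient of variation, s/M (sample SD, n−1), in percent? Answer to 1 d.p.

28.2%

n = 10, Σ = 9857, M = 985.7000
Σ(x−M)² = 693066.100; s = √(693066.100/9) = 277.5020
CV = 277.5020 / 985.7000 = 0.28153 = 28.153%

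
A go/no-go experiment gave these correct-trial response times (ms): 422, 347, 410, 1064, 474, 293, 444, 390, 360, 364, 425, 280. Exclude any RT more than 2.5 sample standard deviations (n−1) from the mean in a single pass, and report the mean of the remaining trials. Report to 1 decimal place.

382.6 ms

n = 12, ΣRT = 5273, M = 439.417
Σ(x−M)² = 462526.92; s = √(462526.92/11) = 205.056
Cutoffs: 439.417 ± 2.5·205.056 → [-73.2, 952.1]
Outside: 1064 → excluded.
Retained (n=11): Σ = 4209, mean = 4209/11 = 382.636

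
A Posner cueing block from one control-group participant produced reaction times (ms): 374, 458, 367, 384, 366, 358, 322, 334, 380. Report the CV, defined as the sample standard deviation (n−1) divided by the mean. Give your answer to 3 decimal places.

0.103

n = 9, Σ = 3343, M = 371.4444
Σ(x−M)² = 11806.222; s = √(11806.222/8) = 38.4159
CV = 38.4159 / 371.4444 = 0.10342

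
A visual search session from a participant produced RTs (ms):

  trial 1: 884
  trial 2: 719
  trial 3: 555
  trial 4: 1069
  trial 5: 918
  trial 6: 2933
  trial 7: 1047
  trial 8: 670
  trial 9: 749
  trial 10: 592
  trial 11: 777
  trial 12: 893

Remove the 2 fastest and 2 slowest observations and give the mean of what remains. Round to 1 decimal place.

Sorted: 555, 592, 670, 719, 749, 777, 884, 893, 918, 1047, 1069, 2933
Drop lowest 2 (555, 592) and highest 2 (1069, 2933)
Remaining (n=8): Σ = 6657, mean = 6657/8 = 832.125

832.1 ms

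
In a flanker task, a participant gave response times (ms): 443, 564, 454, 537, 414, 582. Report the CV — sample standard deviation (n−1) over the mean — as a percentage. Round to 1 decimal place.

n = 6, Σ = 2994, M = 499.0000
Σ(x−M)² = 24944.000; s = √(24944.000/5) = 70.6314
CV = 70.6314 / 499.0000 = 0.14155 = 14.155%

14.2%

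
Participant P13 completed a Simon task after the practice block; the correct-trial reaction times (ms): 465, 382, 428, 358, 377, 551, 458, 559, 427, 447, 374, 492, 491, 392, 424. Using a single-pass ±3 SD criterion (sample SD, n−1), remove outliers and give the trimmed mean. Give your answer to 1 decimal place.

441.7 ms

n = 15, ΣRT = 6625, M = 441.667
Σ(x−M)² = 54029.33; s = √(54029.33/14) = 62.123
Cutoffs: 441.667 ± 3·62.123 → [255.3, 628.0]
No RTs fall outside the cutoffs; all 15 retained. Mean = 6625/15 = 441.667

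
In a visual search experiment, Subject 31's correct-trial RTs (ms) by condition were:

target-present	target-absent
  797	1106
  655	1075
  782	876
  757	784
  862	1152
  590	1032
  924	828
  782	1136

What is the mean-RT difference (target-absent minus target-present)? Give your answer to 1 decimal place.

230.0 ms

M(target-present) = 6149/8 = 768.625
M(target-absent) = 7989/8 = 998.625
Difference = 998.625 − 768.625 = 230.000 ms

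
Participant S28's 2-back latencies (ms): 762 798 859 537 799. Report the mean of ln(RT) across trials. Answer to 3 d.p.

ln(RT): 6.6359, 6.6821, 6.7558, 6.2860, 6.6834
Σ ln(RT) = 33.0432
Mean = 33.0432/5 = 6.60864

6.609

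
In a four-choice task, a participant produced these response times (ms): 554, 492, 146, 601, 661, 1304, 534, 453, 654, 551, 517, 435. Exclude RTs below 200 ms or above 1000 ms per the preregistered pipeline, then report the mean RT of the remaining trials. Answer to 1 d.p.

Excluded: 146, 1304
Retained (n=10): Σ = 5452
Mean = 5452/10 = 545.2000

545.2 ms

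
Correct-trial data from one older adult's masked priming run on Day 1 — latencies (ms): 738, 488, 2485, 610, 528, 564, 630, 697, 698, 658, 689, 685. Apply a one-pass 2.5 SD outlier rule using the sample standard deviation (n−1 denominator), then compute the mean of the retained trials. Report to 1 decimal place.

635.0 ms

n = 12, ΣRT = 9470, M = 789.167
Σ(x−M)² = 3200407.67; s = √(3200407.67/11) = 539.394
Cutoffs: 789.167 ± 2.5·539.394 → [-559.3, 2137.7]
Outside: 2485 → excluded.
Retained (n=11): Σ = 6985, mean = 6985/11 = 635.000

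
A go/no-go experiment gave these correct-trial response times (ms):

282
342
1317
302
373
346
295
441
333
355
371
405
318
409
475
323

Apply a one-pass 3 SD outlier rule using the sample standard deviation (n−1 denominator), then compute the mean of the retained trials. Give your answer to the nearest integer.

358 ms

n = 16, ΣRT = 6687, M = 417.938
Σ(x−M)² = 904722.94; s = √(904722.94/15) = 245.591
Cutoffs: 417.938 ± 3·245.591 → [-318.8, 1154.7]
Outside: 1317 → excluded.
Retained (n=15): Σ = 5370, mean = 5370/15 = 358.000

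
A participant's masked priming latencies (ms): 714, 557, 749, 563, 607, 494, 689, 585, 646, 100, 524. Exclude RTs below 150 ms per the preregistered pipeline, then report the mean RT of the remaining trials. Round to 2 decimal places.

Excluded: 100
Retained (n=10): Σ = 6128
Mean = 6128/10 = 612.8000

612.80 ms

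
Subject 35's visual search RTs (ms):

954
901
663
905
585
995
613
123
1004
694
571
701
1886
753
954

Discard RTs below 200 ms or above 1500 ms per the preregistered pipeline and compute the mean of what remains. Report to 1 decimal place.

Excluded: 123, 1886
Retained (n=13): Σ = 10293
Mean = 10293/13 = 791.7692

791.8 ms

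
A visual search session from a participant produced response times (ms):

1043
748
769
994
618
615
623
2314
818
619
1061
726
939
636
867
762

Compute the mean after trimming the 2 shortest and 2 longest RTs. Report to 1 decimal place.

Sorted: 615, 618, 619, 623, 636, 726, 748, 762, 769, 818, 867, 939, 994, 1043, 1061, 2314
Drop lowest 2 (615, 618) and highest 2 (1061, 2314)
Remaining (n=12): Σ = 9544, mean = 9544/12 = 795.333

795.3 ms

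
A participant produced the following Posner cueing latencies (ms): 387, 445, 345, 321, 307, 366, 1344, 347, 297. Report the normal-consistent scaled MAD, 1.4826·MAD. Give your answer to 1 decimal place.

Sorted: 297, 307, 321, 345, 347, 366, 387, 445, 1344 → median = 347
|x − 347| sorted: 0, 2, 19, 26, 40, 40, 50, 98, 997 → MAD = 40
Robust SD ≈ 1.4826 × 40 = 59.304

59.3 ms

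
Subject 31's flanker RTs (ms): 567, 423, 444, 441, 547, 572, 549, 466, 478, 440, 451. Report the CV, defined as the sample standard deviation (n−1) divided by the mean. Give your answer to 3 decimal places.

n = 11, Σ = 5378, M = 488.9091
Σ(x−M)² = 33116.909; s = √(33116.909/10) = 57.5473
CV = 57.5473 / 488.9091 = 0.11771

0.118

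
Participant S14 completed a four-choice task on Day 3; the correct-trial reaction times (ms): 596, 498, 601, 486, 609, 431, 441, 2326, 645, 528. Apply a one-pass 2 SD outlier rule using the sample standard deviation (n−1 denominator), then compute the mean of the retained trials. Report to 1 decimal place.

n = 10, ΣRT = 7161, M = 716.100
Σ(x−M)² = 2928832.90; s = √(2928832.90/9) = 570.461
Cutoffs: 716.100 ± 2·570.461 → [-424.8, 1857.0]
Outside: 2326 → excluded.
Retained (n=9): Σ = 4835, mean = 4835/9 = 537.222

537.2 ms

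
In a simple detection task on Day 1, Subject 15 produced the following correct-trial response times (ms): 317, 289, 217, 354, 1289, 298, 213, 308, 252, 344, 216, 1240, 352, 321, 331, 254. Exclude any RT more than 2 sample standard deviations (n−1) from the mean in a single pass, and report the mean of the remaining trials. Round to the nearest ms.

n = 16, ΣRT = 6595, M = 412.188
Σ(x−M)² = 1695714.44; s = √(1695714.44/15) = 336.226
Cutoffs: 412.188 ± 2·336.226 → [-260.3, 1084.6]
Outside: 1240, 1289 → excluded.
Retained (n=14): Σ = 4066, mean = 4066/14 = 290.429

290 ms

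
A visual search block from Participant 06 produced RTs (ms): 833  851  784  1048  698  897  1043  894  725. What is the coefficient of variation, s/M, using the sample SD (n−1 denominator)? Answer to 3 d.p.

n = 9, Σ = 7773, M = 863.6667
Σ(x−M)² = 122292.000; s = √(122292.000/8) = 123.6386
CV = 123.6386 / 863.6667 = 0.14316

0.143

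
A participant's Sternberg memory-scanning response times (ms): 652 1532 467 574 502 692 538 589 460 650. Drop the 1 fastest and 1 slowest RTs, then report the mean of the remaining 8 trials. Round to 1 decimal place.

583.0 ms

Sorted: 460, 467, 502, 538, 574, 589, 650, 652, 692, 1532
Drop lowest 1 (460) and highest 1 (1532)
Remaining (n=8): Σ = 4664, mean = 4664/8 = 583.000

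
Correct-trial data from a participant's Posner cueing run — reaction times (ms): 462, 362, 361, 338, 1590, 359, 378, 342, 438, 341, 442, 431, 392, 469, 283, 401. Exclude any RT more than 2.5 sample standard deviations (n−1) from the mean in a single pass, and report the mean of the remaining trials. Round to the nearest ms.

387 ms

n = 16, ΣRT = 7389, M = 461.812
Σ(x−M)² = 1397314.44; s = √(1397314.44/15) = 305.212
Cutoffs: 461.812 ± 2.5·305.212 → [-301.2, 1224.8]
Outside: 1590 → excluded.
Retained (n=15): Σ = 5799, mean = 5799/15 = 386.600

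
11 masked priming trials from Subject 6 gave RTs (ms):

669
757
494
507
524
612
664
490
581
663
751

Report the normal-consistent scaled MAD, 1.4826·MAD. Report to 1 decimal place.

130.5 ms

Sorted: 490, 494, 507, 524, 581, 612, 663, 664, 669, 751, 757 → median = 612
|x − 612| sorted: 0, 31, 51, 52, 57, 88, 105, 118, 122, 139, 145 → MAD = 88
Robust SD ≈ 1.4826 × 88 = 130.469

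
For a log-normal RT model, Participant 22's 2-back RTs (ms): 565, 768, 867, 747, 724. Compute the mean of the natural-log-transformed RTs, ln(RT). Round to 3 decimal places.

6.589

ln(RT): 6.3368, 6.6438, 6.7650, 6.6161, 6.5848
Σ ln(RT) = 32.9465
Mean = 32.9465/5 = 6.58930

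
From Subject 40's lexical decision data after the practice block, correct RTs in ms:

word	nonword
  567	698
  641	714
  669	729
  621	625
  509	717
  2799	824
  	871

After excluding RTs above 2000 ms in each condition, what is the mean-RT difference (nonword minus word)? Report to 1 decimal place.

word: exclude 2799
M(word) = 3007/5 = 601.400
M(nonword) = 5178/7 = 739.714
Difference = 739.714 − 601.400 = 138.314 ms

138.3 ms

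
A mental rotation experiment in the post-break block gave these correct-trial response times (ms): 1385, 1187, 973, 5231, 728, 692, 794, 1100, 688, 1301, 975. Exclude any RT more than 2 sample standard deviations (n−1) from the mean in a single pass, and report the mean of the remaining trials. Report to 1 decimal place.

982.3 ms

n = 11, ΣRT = 15054, M = 1368.545
Σ(x−M)² = 17001054.73; s = √(17001054.73/10) = 1303.881
Cutoffs: 1368.545 ± 2·1303.881 → [-1239.2, 3976.3]
Outside: 5231 → excluded.
Retained (n=10): Σ = 9823, mean = 9823/10 = 982.300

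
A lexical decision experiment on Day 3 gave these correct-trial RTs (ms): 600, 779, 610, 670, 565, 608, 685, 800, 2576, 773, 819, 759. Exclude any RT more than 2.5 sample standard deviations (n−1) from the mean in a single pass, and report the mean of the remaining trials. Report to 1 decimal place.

n = 12, ΣRT = 10244, M = 853.667
Σ(x−M)² = 3321140.67; s = √(3321140.67/11) = 549.474
Cutoffs: 853.667 ± 2.5·549.474 → [-520.0, 2227.4]
Outside: 2576 → excluded.
Retained (n=11): Σ = 7668, mean = 7668/11 = 697.091

697.1 ms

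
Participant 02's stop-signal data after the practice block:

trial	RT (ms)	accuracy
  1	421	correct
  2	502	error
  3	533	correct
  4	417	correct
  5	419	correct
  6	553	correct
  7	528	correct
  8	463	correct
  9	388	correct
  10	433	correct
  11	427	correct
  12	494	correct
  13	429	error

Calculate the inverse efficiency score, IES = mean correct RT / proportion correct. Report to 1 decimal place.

Correct trials (n=11): 421, 533, 417, 419, 553, 528, 463, 388, 433, 427, 494
Mean correct RT = 5076/11 = 461.4545 ms
Proportion correct = 11/13
IES = 461.4545 / (11/13) = 545.355 ms

545.4 ms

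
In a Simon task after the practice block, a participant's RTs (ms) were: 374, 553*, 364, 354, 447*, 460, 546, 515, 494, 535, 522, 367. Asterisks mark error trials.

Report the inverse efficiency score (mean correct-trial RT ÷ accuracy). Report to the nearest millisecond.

Correct trials (n=10): 374, 364, 354, 460, 546, 515, 494, 535, 522, 367
Mean correct RT = 4531/10 = 453.1000 ms
Proportion correct = 10/12
IES = 453.1000 / (10/12) = 543.720 ms

544 ms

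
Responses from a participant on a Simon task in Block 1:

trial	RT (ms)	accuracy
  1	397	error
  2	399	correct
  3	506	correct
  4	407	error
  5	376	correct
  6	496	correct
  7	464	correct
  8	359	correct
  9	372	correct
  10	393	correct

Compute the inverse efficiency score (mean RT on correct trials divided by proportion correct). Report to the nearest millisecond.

Correct trials (n=8): 399, 506, 376, 496, 464, 359, 372, 393
Mean correct RT = 3365/8 = 420.6250 ms
Proportion correct = 8/10
IES = 420.6250 / (8/10) = 525.781 ms

526 ms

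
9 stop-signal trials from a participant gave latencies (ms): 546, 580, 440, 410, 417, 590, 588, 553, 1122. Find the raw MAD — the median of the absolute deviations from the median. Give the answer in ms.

Sorted: 410, 417, 440, 546, 553, 580, 588, 590, 1122 → median = 553
|x − 553|: 7, 27, 113, 143, 136, 37, 35, 0, 569
Sorted deviations: 0, 7, 27, 35, 37, 113, 136, 143, 569 → MAD = 37

37 ms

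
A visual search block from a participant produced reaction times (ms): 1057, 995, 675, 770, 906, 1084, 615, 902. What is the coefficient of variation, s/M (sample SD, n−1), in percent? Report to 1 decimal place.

19.9%

n = 8, Σ = 7004, M = 875.5000
Σ(x−M)² = 211518.000; s = √(211518.000/7) = 173.8300
CV = 173.8300 / 875.5000 = 0.19855 = 19.855%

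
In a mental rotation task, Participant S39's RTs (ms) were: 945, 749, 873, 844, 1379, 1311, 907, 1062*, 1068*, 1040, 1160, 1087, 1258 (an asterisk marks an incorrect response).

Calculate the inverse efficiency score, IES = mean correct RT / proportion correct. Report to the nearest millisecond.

Correct trials (n=11): 945, 749, 873, 844, 1379, 1311, 907, 1040, 1160, 1087, 1258
Mean correct RT = 11553/11 = 1050.2727 ms
Proportion correct = 11/13
IES = 1050.2727 / (11/13) = 1241.231 ms

1241 ms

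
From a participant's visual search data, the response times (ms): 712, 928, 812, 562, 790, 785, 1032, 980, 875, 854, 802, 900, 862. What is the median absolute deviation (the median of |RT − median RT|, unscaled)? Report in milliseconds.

Sorted: 562, 712, 785, 790, 802, 812, 854, 862, 875, 900, 928, 980, 1032 → median = 854
|x − 854|: 142, 74, 42, 292, 64, 69, 178, 126, 21, 0, 52, 46, 8
Sorted deviations: 0, 8, 21, 42, 46, 52, 64, 69, 74, 126, 142, 178, 292 → MAD = 64

64 ms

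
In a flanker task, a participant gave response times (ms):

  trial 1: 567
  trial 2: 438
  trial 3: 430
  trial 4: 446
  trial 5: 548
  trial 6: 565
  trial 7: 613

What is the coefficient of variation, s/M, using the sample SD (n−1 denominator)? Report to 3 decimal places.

n = 7, Σ = 3607, M = 515.2857
Σ(x−M)² = 33811.429; s = √(33811.429/6) = 75.0682
CV = 75.0682 / 515.2857 = 0.14568

0.146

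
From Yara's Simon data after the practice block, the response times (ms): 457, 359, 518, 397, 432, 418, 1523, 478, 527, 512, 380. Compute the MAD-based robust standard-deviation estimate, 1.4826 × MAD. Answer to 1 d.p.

89.0 ms

Sorted: 359, 380, 397, 418, 432, 457, 478, 512, 518, 527, 1523 → median = 457
|x − 457| sorted: 0, 21, 25, 39, 55, 60, 61, 70, 77, 98, 1066 → MAD = 60
Robust SD ≈ 1.4826 × 60 = 88.956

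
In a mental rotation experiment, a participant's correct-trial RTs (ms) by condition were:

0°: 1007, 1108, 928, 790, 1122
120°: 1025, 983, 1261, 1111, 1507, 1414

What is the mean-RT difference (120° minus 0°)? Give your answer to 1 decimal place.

225.8 ms

M(0°) = 4955/5 = 991.000
M(120°) = 7301/6 = 1216.833
Difference = 1216.833 − 991.000 = 225.833 ms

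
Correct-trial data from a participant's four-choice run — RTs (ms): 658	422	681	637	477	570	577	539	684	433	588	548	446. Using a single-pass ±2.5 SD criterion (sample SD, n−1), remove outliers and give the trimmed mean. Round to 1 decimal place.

558.5 ms

n = 13, ΣRT = 7260, M = 558.462
Σ(x−M)² = 102335.23; s = √(102335.23/12) = 92.347
Cutoffs: 558.462 ± 2.5·92.347 → [327.6, 789.3]
No RTs fall outside the cutoffs; all 13 retained. Mean = 7260/13 = 558.462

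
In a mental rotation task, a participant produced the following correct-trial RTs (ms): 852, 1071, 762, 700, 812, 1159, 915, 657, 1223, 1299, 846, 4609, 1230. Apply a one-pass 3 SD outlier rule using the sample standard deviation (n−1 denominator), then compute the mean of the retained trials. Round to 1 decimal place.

n = 13, ΣRT = 16135, M = 1241.154
Σ(x−M)² = 12843697.69; s = √(12843697.69/12) = 1034.557
Cutoffs: 1241.154 ± 3·1034.557 → [-1862.5, 4344.8]
Outside: 4609 → excluded.
Retained (n=12): Σ = 11526, mean = 11526/12 = 960.500

960.5 ms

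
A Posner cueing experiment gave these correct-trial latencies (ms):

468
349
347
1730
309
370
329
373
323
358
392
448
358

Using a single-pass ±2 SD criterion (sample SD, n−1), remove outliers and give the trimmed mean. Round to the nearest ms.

369 ms

n = 13, ΣRT = 6154, M = 473.385
Σ(x−M)² = 1735701.08; s = √(1735701.08/12) = 380.318
Cutoffs: 473.385 ± 2·380.318 → [-287.3, 1234.0]
Outside: 1730 → excluded.
Retained (n=12): Σ = 4424, mean = 4424/12 = 368.667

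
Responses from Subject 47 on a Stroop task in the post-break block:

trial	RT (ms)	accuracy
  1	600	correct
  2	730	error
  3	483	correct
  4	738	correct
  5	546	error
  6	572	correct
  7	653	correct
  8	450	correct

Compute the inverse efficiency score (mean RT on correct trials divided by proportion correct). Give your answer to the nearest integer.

Correct trials (n=6): 600, 483, 738, 572, 653, 450
Mean correct RT = 3496/6 = 582.6667 ms
Proportion correct = 6/8
IES = 582.6667 / (6/8) = 776.889 ms

777 ms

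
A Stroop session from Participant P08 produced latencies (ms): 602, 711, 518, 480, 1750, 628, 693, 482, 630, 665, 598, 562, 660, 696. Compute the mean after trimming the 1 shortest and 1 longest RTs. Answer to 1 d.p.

620.4 ms

Sorted: 480, 482, 518, 562, 598, 602, 628, 630, 660, 665, 693, 696, 711, 1750
Drop lowest 1 (480) and highest 1 (1750)
Remaining (n=12): Σ = 7445, mean = 7445/12 = 620.417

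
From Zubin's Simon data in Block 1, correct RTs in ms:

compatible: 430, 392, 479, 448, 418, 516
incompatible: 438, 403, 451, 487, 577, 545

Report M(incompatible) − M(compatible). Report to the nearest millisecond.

M(compatible) = 2683/6 = 447.167
M(incompatible) = 2901/6 = 483.500
Difference = 483.500 − 447.167 = 36.333 ms

36 ms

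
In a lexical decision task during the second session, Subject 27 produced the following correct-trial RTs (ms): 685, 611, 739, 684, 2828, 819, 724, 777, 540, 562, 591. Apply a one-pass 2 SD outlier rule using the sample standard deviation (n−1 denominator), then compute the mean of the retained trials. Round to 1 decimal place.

n = 11, ΣRT = 9560, M = 869.091
Σ(x−M)² = 4300988.91; s = √(4300988.91/10) = 655.819
Cutoffs: 869.091 ± 2·655.819 → [-442.5, 2180.7]
Outside: 2828 → excluded.
Retained (n=10): Σ = 6732, mean = 6732/10 = 673.200

673.2 ms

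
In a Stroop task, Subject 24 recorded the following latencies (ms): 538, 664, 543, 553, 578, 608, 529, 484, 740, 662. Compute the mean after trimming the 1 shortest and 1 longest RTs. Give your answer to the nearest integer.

584 ms

Sorted: 484, 529, 538, 543, 553, 578, 608, 662, 664, 740
Drop lowest 1 (484) and highest 1 (740)
Remaining (n=8): Σ = 4675, mean = 4675/8 = 584.375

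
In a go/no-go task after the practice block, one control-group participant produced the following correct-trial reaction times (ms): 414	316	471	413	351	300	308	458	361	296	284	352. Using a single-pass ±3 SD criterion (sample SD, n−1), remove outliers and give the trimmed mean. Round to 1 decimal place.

360.3 ms

n = 12, ΣRT = 4324, M = 360.333
Σ(x−M)² = 45906.67; s = √(45906.67/11) = 64.601
Cutoffs: 360.333 ± 3·64.601 → [166.5, 554.1]
No RTs fall outside the cutoffs; all 12 retained. Mean = 4324/12 = 360.333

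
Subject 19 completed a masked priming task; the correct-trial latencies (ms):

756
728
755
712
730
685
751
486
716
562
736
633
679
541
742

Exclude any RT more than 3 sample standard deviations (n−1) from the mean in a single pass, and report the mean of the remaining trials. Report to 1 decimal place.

n = 15, ΣRT = 10212, M = 680.800
Σ(x−M)² = 103652.40; s = √(103652.40/14) = 86.045
Cutoffs: 680.800 ± 3·86.045 → [422.7, 938.9]
No RTs fall outside the cutoffs; all 15 retained. Mean = 10212/15 = 680.800

680.8 ms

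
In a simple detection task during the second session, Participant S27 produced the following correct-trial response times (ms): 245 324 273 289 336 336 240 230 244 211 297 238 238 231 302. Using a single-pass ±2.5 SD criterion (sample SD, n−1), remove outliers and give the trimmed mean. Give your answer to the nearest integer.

n = 15, ΣRT = 4034, M = 268.933
Σ(x−M)² = 24584.93; s = √(24584.93/14) = 41.905
Cutoffs: 268.933 ± 2.5·41.905 → [164.2, 373.7]
No RTs fall outside the cutoffs; all 15 retained. Mean = 4034/15 = 268.933

269 ms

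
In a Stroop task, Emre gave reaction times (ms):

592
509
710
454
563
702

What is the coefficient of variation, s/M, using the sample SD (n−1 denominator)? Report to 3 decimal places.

0.175

n = 6, Σ = 3530, M = 588.3333
Σ(x−M)² = 52717.333; s = √(52717.333/5) = 102.6814
CV = 102.6814 / 588.3333 = 0.17453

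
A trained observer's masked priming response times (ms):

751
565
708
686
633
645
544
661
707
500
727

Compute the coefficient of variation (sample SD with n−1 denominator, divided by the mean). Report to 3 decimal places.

n = 11, Σ = 7127, M = 647.9091
Σ(x−M)² = 65386.909; s = √(65386.909/10) = 80.8622
CV = 80.8622 / 647.9091 = 0.12480

0.125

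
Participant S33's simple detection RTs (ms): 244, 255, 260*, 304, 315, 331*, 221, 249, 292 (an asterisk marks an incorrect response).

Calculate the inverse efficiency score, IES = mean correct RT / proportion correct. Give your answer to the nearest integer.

Correct trials (n=7): 244, 255, 304, 315, 221, 249, 292
Mean correct RT = 1880/7 = 268.5714 ms
Proportion correct = 7/9
IES = 268.5714 / (7/9) = 345.306 ms

345 ms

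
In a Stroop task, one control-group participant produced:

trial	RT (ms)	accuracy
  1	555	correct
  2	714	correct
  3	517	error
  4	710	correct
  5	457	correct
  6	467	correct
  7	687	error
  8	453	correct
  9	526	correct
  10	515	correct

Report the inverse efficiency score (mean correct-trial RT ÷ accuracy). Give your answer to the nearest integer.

Correct trials (n=8): 555, 714, 710, 457, 467, 453, 526, 515
Mean correct RT = 4397/8 = 549.6250 ms
Proportion correct = 8/10
IES = 549.6250 / (8/10) = 687.031 ms

687 ms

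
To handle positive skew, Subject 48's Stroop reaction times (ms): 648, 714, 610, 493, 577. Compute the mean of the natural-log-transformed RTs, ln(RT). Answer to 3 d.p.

ln(RT): 6.4739, 6.5709, 6.4135, 6.2005, 6.3578
Σ ln(RT) = 32.0166
Mean = 32.0166/5 = 6.40332

6.403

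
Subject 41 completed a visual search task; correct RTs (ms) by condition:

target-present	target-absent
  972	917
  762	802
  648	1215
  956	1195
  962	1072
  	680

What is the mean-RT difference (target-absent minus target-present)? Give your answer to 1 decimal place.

120.2 ms

M(target-present) = 4300/5 = 860.000
M(target-absent) = 5881/6 = 980.167
Difference = 980.167 − 860.000 = 120.167 ms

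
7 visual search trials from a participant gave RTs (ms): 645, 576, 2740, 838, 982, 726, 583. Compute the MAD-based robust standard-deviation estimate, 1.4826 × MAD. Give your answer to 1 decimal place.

Sorted: 576, 583, 645, 726, 838, 982, 2740 → median = 726
|x − 726| sorted: 0, 81, 112, 143, 150, 256, 2014 → MAD = 143
Robust SD ≈ 1.4826 × 143 = 212.012

212.0 ms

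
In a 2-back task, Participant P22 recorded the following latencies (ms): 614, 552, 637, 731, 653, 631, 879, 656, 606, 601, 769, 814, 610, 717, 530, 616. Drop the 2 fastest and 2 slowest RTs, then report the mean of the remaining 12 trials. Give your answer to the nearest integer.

Sorted: 530, 552, 601, 606, 610, 614, 616, 631, 637, 653, 656, 717, 731, 769, 814, 879
Drop lowest 2 (530, 552) and highest 2 (814, 879)
Remaining (n=12): Σ = 7841, mean = 7841/12 = 653.417

653 ms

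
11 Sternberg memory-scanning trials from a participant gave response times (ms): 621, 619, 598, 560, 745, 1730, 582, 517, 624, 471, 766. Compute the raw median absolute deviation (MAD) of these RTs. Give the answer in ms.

59 ms

Sorted: 471, 517, 560, 582, 598, 619, 621, 624, 745, 766, 1730 → median = 619
|x − 619|: 2, 0, 21, 59, 126, 1111, 37, 102, 5, 148, 147
Sorted deviations: 0, 2, 5, 21, 37, 59, 102, 126, 147, 148, 1111 → MAD = 59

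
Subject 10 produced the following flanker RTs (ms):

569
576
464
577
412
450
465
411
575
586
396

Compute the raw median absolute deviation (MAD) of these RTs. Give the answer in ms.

69 ms

Sorted: 396, 411, 412, 450, 464, 465, 569, 575, 576, 577, 586 → median = 465
|x − 465|: 104, 111, 1, 112, 53, 15, 0, 54, 110, 121, 69
Sorted deviations: 0, 1, 15, 53, 54, 69, 104, 110, 111, 112, 121 → MAD = 69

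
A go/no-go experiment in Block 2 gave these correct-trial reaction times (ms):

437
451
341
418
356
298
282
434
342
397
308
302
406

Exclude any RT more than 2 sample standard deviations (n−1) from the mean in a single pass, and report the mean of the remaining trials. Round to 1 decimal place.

367.1 ms

n = 13, ΣRT = 4772, M = 367.077
Σ(x−M)² = 42580.92; s = √(42580.92/12) = 59.569
Cutoffs: 367.077 ± 2·59.569 → [247.9, 486.2]
No RTs fall outside the cutoffs; all 13 retained. Mean = 4772/13 = 367.077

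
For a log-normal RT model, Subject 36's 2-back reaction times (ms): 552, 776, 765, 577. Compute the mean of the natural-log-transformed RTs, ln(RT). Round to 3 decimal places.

ln(RT): 6.3135, 6.6542, 6.6399, 6.3578
Σ ln(RT) = 25.9654
Mean = 25.9654/4 = 6.49135

6.491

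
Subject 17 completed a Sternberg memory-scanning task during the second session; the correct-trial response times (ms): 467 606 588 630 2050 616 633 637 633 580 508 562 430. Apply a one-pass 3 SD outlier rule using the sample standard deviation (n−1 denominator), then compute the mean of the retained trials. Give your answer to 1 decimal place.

n = 13, ΣRT = 8940, M = 687.692
Σ(x−M)² = 2064310.77; s = √(2064310.77/12) = 414.760
Cutoffs: 687.692 ± 3·414.760 → [-556.6, 1932.0]
Outside: 2050 → excluded.
Retained (n=12): Σ = 6890, mean = 6890/12 = 574.167

574.2 ms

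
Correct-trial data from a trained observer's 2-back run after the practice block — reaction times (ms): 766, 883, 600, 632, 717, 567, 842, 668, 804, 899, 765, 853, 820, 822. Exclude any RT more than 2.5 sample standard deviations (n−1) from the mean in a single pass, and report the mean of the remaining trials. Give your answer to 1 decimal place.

n = 14, ΣRT = 10638, M = 759.857
Σ(x−M)² = 148809.71; s = √(148809.71/13) = 106.990
Cutoffs: 759.857 ± 2.5·106.990 → [492.4, 1027.3]
No RTs fall outside the cutoffs; all 14 retained. Mean = 10638/14 = 759.857

759.9 ms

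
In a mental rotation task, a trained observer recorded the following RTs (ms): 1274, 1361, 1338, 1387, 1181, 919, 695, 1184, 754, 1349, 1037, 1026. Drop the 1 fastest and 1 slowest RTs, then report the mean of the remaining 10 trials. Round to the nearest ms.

Sorted: 695, 754, 919, 1026, 1037, 1181, 1184, 1274, 1338, 1349, 1361, 1387
Drop lowest 1 (695) and highest 1 (1387)
Remaining (n=10): Σ = 11423, mean = 11423/10 = 1142.300

1142 ms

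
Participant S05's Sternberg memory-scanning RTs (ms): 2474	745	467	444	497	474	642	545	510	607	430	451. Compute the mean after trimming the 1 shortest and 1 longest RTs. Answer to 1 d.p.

538.2 ms

Sorted: 430, 444, 451, 467, 474, 497, 510, 545, 607, 642, 745, 2474
Drop lowest 1 (430) and highest 1 (2474)
Remaining (n=10): Σ = 5382, mean = 5382/10 = 538.200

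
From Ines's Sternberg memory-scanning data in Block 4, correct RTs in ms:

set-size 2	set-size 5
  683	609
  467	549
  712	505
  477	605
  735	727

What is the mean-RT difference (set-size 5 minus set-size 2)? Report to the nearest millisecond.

-16 ms

M(set-size 2) = 3074/5 = 614.800
M(set-size 5) = 2995/5 = 599.000
Difference = 599.000 − 614.800 = -15.800 ms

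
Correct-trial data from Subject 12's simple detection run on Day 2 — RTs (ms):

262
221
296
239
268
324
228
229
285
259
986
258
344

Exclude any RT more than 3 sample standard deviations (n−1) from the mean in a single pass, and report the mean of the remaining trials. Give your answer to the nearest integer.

268 ms

n = 13, ΣRT = 4199, M = 323.000
Σ(x−M)² = 492572.00; s = √(492572.00/12) = 202.602
Cutoffs: 323.000 ± 3·202.602 → [-284.8, 930.8]
Outside: 986 → excluded.
Retained (n=12): Σ = 3213, mean = 3213/12 = 267.750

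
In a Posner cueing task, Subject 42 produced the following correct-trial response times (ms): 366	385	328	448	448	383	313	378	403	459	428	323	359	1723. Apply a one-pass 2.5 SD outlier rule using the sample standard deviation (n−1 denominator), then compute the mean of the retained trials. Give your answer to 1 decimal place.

386.2 ms

n = 14, ΣRT = 6744, M = 481.714
Σ(x−M)² = 1688246.86; s = √(1688246.86/13) = 360.368
Cutoffs: 481.714 ± 2.5·360.368 → [-419.2, 1382.6]
Outside: 1723 → excluded.
Retained (n=13): Σ = 5021, mean = 5021/13 = 386.231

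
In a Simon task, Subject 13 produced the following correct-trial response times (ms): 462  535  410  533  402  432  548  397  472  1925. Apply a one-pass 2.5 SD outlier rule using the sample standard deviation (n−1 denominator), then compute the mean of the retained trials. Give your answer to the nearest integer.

466 ms

n = 10, ΣRT = 6116, M = 611.600
Σ(x−M)² = 1945862.40; s = √(1945862.40/9) = 464.981
Cutoffs: 611.600 ± 2.5·464.981 → [-550.9, 1774.1]
Outside: 1925 → excluded.
Retained (n=9): Σ = 4191, mean = 4191/9 = 465.667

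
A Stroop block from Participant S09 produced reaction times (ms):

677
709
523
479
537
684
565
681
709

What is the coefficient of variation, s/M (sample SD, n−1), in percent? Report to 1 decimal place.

n = 9, Σ = 5564, M = 618.2222
Σ(x−M)² = 66083.556; s = √(66083.556/8) = 90.8870
CV = 90.8870 / 618.2222 = 0.14701 = 14.701%

14.7%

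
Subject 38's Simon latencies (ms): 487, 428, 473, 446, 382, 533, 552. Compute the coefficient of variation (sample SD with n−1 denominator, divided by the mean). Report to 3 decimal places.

0.126

n = 7, Σ = 3301, M = 471.5714
Σ(x−M)² = 21057.714; s = √(21057.714/6) = 59.2420
CV = 59.2420 / 471.5714 = 0.12563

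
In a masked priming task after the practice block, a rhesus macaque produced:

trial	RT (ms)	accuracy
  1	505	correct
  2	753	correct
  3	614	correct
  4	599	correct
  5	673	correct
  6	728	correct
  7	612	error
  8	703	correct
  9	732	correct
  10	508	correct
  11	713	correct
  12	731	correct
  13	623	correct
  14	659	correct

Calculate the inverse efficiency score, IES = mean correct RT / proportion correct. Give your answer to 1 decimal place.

Correct trials (n=13): 505, 753, 614, 599, 673, 728, 703, 732, 508, 713, 731, 623, 659
Mean correct RT = 8541/13 = 657.0000 ms
Proportion correct = 13/14
IES = 657.0000 / (13/14) = 707.538 ms

707.5 ms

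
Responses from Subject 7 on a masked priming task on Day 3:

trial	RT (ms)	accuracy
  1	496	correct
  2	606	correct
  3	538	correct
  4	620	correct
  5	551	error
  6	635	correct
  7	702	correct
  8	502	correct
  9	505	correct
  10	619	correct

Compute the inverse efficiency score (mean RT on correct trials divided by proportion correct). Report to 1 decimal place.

Correct trials (n=9): 496, 606, 538, 620, 635, 702, 502, 505, 619
Mean correct RT = 5223/9 = 580.3333 ms
Proportion correct = 9/10
IES = 580.3333 / (9/10) = 644.815 ms

644.8 ms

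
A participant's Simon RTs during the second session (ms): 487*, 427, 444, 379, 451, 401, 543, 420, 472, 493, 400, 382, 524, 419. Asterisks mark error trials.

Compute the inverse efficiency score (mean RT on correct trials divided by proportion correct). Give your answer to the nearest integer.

477 ms

Correct trials (n=13): 427, 444, 379, 451, 401, 543, 420, 472, 493, 400, 382, 524, 419
Mean correct RT = 5755/13 = 442.6923 ms
Proportion correct = 13/14
IES = 442.6923 / (13/14) = 476.746 ms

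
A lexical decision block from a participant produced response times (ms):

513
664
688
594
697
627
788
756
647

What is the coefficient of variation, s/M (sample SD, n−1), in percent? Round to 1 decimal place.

n = 9, Σ = 5974, M = 663.7778
Σ(x−M)² = 54863.556; s = √(54863.556/8) = 82.8127
CV = 82.8127 / 663.7778 = 0.12476 = 12.476%

12.5%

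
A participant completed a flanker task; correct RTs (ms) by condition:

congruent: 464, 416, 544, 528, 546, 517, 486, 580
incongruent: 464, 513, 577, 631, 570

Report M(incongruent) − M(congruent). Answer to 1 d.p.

M(congruent) = 4081/8 = 510.125
M(incongruent) = 2755/5 = 551.000
Difference = 551.000 − 510.125 = 40.875 ms

40.9 ms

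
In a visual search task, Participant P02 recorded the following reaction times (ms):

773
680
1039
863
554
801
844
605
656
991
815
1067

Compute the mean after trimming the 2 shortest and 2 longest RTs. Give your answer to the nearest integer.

Sorted: 554, 605, 656, 680, 773, 801, 815, 844, 863, 991, 1039, 1067
Drop lowest 2 (554, 605) and highest 2 (1039, 1067)
Remaining (n=8): Σ = 6423, mean = 6423/8 = 802.875

803 ms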